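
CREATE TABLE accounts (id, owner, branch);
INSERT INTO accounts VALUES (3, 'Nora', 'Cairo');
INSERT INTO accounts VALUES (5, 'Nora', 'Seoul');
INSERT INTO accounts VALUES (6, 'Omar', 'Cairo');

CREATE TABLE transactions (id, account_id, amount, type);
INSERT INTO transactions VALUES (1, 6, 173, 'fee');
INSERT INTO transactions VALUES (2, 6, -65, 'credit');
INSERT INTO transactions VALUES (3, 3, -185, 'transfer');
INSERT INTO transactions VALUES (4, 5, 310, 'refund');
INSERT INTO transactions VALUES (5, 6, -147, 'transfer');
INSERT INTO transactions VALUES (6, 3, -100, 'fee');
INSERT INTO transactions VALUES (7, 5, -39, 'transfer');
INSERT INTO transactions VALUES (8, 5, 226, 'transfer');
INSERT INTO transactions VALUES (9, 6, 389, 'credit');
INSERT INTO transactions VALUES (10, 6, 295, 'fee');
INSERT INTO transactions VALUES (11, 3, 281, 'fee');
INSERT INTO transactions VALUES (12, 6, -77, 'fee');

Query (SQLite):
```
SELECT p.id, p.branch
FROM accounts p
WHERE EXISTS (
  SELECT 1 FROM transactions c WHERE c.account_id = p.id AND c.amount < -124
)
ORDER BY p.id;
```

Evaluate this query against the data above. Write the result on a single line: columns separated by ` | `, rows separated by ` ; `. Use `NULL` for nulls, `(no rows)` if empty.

For each accounts row, check whether any transactions with matching account_id has amount < -124.
Keep rows where that is true.

3 | Cairo ; 6 | Cairo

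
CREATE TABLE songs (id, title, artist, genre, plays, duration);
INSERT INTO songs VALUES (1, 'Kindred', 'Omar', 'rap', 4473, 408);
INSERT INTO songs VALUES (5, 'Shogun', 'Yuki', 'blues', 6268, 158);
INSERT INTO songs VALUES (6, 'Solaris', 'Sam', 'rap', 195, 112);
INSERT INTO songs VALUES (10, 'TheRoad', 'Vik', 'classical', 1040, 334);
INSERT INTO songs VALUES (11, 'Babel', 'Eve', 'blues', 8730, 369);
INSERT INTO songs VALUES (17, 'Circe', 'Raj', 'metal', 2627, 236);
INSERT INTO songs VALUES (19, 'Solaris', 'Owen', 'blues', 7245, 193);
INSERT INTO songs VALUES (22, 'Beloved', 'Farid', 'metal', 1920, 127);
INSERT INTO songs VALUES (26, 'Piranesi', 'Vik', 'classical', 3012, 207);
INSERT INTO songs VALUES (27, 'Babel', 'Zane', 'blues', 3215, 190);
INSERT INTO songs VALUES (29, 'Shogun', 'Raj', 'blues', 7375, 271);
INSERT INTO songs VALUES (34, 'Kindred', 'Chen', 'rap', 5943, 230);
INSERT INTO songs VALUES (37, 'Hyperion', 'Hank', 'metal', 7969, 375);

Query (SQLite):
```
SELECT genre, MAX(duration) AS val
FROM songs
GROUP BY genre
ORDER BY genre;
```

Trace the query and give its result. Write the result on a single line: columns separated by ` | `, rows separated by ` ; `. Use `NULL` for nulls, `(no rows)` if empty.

blues | 369 ; classical | 334 ; metal | 375 ; rap | 408

Partition songs by genre; compute MAX(duration) within each group.
  blues: ids {5, 11, 19, 27, 29} → MAX(duration)=369
  classical: ids {10, 26} → MAX(duration)=334
  metal: ids {17, 22, 37} → MAX(duration)=375
  rap: ids {1, 6, 34} → MAX(duration)=408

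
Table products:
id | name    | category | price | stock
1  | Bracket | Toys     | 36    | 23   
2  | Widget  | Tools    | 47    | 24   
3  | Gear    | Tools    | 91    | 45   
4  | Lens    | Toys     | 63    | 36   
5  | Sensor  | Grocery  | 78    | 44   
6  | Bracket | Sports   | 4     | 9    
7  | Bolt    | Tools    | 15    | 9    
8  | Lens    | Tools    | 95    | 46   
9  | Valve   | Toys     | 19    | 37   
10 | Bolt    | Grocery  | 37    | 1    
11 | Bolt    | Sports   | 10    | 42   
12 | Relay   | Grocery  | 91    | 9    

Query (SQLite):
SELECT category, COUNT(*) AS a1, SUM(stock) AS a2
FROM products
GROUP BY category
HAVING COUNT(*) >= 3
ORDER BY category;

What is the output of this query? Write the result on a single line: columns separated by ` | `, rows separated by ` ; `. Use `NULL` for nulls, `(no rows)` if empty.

Grocery | 3 | 54 ; Tools | 4 | 124 ; Toys | 3 | 96

Group products by category.
Per group compute: COUNT(*), SUM(stock).
HAVING: drop groups with fewer than 3 rows.
  Grocery: ids {5, 10, 12} → COUNT(*)=3, SUM(stock)=54
  Sports: ids {6, 11} → COUNT(*)=2, SUM(stock)=51
  Tools: ids {2, 3, 7, 8} → COUNT(*)=4, SUM(stock)=124
  Toys: ids {1, 4, 9} → COUNT(*)=3, SUM(stock)=96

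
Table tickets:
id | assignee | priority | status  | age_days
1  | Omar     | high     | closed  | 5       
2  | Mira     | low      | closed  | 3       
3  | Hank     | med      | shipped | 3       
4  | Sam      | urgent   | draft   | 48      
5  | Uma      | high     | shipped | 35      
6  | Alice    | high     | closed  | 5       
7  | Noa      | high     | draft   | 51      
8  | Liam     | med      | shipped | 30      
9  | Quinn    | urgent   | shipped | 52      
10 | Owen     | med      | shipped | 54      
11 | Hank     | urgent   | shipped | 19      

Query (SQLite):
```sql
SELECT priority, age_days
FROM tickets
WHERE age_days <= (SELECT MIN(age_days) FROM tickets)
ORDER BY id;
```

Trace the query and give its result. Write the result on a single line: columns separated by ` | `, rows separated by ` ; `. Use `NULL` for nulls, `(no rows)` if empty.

Scalar subquery: MIN(age_days) over all tickets rows = 3.
Keep rows where age_days <= that value.

low | 3 ; med | 3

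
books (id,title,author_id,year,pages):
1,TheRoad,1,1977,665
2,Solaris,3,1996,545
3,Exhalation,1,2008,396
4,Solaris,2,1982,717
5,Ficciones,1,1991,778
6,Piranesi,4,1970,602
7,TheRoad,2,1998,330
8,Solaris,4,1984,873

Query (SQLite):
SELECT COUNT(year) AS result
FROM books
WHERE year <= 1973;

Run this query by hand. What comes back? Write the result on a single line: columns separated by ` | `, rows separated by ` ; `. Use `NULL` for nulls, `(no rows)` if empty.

1

Rows where year <= 1973 → year values: [1970].
COUNT(year) counts non-NULL values → 1.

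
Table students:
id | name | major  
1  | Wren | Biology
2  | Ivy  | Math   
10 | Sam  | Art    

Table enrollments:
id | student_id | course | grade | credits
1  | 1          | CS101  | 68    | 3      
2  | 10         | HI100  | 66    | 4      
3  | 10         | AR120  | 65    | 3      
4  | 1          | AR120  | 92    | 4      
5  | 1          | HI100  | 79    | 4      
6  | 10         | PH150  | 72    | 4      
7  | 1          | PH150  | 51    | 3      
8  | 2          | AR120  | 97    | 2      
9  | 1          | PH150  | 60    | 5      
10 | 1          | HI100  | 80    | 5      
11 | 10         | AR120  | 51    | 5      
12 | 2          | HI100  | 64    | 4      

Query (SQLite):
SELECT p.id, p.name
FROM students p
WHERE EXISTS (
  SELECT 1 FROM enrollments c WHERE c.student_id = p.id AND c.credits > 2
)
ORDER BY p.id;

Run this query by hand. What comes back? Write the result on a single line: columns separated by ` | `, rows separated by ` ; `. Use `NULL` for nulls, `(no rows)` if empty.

For each students row, check whether any enrollments with matching student_id has credits > 2.
Keep rows where that is true.

1 | Wren ; 2 | Ivy ; 10 | Sam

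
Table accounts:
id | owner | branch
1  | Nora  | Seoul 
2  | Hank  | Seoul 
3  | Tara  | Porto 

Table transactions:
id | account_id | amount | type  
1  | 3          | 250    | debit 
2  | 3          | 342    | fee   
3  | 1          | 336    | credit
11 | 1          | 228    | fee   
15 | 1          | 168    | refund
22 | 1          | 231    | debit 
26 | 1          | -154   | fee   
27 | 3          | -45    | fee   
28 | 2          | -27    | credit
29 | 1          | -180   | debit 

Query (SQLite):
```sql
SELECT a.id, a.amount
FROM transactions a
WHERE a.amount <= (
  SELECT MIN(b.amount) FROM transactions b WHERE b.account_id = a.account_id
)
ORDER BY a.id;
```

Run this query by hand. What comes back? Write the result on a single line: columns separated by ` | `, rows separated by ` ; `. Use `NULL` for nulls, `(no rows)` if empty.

For each transactions row a, compute MIN(amount) over rows sharing a.account_id.
Keep row a if a.amount <= that per-group MIN.
  account_id=1: MIN(amount) = -180
  account_id=2: MIN(amount) = -27
  account_id=3: MIN(amount) = -45

27 | -45 ; 28 | -27 ; 29 | -180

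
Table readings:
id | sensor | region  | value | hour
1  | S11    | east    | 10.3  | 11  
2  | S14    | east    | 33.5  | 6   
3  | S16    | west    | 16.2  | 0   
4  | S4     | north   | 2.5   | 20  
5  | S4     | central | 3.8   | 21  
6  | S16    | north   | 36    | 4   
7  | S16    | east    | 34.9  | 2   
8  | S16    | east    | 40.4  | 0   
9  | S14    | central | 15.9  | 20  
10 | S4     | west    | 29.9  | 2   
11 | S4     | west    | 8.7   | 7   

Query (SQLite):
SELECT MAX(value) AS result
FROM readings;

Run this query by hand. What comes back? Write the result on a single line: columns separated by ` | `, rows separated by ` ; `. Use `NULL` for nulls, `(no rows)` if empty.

40.4

All value values: [10.3, 33.5, 16.2, 2.5, 3.8, 36, 34.9, 40.4, 15.9, 29.9, 8.7].
MAX of non-NULL values = 40.4.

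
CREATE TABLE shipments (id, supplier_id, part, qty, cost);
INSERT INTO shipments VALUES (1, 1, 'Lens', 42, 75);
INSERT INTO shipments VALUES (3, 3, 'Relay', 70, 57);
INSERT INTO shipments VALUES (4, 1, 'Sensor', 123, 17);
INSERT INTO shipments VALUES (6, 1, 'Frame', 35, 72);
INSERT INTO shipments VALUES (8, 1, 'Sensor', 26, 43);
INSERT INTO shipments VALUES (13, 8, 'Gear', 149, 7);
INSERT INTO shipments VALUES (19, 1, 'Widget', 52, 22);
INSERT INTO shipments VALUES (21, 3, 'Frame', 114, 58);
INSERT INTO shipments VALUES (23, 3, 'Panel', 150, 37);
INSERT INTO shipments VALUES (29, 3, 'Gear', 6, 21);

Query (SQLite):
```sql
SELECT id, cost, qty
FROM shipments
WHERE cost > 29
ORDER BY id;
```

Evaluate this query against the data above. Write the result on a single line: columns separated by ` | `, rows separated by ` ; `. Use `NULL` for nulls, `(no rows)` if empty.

1 | 75 | 42 ; 3 | 57 | 70 ; 6 | 72 | 35 ; 8 | 43 | 26 ; 21 | 58 | 114 ; 23 | 37 | 150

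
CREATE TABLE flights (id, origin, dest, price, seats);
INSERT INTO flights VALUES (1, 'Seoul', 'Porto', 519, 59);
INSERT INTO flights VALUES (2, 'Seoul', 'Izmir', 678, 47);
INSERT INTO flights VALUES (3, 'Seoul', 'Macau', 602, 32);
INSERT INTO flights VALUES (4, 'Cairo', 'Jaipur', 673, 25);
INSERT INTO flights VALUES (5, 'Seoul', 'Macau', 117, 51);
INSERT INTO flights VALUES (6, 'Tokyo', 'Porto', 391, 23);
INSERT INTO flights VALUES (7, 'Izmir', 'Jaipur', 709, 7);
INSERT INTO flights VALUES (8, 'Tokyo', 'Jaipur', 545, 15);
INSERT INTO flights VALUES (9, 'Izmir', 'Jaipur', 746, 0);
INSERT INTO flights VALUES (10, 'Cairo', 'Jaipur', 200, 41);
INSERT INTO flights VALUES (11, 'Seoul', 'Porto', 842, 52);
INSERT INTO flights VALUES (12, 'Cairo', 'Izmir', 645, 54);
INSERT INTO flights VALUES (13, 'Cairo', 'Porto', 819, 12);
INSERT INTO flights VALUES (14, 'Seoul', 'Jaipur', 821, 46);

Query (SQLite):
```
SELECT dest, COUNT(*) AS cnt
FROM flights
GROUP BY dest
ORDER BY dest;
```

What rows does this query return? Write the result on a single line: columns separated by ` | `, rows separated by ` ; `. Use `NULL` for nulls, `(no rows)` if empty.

Partition flights by dest; compute COUNT(*) within each group.
  Izmir: ids {2, 12} → COUNT(*)=2
  Jaipur: ids {4, 7, 8, 9, 10, 14} → COUNT(*)=6
  Macau: ids {3, 5} → COUNT(*)=2
  Porto: ids {1, 6, 11, 13} → COUNT(*)=4

Izmir | 2 ; Jaipur | 6 ; Macau | 2 ; Porto | 4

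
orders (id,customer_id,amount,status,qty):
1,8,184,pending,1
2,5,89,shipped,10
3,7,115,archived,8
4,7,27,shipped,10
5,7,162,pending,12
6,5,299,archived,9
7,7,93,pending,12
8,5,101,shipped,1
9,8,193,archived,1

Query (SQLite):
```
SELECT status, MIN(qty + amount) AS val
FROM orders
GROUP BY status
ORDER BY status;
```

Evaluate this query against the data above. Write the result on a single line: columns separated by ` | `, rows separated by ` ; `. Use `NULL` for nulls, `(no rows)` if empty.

archived | 123 ; pending | 105 ; shipped | 37

For each row compute qty + amount.
Group by status; take MIN of the expression per group.
  archived: ids {3, 6, 9} → MIN(qty + amount)=123
  pending: ids {1, 5, 7} → MIN(qty + amount)=105
  shipped: ids {2, 4, 8} → MIN(qty + amount)=37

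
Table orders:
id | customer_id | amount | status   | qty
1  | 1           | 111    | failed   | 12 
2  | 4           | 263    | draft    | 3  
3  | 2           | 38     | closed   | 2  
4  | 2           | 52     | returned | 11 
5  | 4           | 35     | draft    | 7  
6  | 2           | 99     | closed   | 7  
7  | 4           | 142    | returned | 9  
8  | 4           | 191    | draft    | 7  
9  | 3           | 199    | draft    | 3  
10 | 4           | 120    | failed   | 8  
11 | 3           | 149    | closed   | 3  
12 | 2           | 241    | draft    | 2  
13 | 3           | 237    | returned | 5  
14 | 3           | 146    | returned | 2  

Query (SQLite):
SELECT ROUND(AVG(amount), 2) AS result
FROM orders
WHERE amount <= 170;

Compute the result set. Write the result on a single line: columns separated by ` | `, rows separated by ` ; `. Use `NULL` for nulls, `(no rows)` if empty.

99.11

Rows where amount <= 170 → amount values: [111, 38, 52, 35, 99, 142, 120, 149, 146].
AVG = 892 / 9 (rounded to 2 dp).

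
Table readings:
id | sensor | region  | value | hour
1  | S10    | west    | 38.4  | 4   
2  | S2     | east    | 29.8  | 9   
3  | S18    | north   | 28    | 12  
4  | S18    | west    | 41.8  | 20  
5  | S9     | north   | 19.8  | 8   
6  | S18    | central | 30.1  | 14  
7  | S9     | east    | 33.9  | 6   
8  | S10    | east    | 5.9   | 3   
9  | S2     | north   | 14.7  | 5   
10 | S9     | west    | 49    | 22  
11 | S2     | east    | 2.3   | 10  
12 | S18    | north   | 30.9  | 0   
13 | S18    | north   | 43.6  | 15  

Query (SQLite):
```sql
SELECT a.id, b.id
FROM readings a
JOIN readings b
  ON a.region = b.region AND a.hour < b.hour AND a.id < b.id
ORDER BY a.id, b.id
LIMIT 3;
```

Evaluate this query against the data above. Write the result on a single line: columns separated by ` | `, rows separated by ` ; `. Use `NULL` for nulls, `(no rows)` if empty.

Pairs (a,b) with same region, a.hour < b.hour, a.id < b.id.
region groups: central:{6} east:{2,7,8,11} north:{3,5,9,12,13} west:{1,4,10}
Ordered by (a.id, b.id); first 3.

1 | 4 ; 1 | 10 ; 2 | 11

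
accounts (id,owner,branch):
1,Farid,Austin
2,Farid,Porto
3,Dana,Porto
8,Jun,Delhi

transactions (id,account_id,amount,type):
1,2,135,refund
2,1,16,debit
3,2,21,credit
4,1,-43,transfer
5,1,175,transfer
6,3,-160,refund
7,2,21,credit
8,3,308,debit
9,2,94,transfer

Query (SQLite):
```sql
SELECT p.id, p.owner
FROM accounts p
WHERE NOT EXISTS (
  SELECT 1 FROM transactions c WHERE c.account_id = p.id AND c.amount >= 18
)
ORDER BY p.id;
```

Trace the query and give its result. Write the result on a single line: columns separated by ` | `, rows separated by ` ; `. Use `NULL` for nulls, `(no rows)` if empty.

8 | Jun

For each accounts row, check whether any transactions with matching account_id has amount >= 18.
Keep rows where that is false.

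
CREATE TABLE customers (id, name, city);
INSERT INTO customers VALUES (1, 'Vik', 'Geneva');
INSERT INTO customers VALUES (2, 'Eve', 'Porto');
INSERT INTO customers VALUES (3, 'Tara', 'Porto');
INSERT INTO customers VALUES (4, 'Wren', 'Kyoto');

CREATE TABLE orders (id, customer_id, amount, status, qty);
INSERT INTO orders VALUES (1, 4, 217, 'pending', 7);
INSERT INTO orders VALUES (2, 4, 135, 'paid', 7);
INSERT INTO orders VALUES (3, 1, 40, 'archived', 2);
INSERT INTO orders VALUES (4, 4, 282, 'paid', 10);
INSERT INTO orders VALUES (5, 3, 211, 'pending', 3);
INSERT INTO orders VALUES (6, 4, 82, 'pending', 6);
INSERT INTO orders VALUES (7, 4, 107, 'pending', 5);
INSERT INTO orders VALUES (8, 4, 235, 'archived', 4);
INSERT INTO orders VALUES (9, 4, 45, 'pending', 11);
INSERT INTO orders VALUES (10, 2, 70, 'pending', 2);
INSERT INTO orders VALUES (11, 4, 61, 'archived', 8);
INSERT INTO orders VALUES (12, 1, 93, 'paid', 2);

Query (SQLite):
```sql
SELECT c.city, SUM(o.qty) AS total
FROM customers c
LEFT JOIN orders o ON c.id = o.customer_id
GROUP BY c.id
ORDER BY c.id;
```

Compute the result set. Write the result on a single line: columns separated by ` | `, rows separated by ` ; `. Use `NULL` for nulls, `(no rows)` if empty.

LEFT JOIN keeps every customers row; unmatched ones get NULL for orders columns.
Group by customers.id and compute SUM(o.qty). SUM over an all-NULL group is NULL.
  1: ids {3, 12} → SUM(o.qty)=4
  2: ids {10} → SUM(o.qty)=2
  3: ids {5} → SUM(o.qty)=3
  4: ids {1, 2, 4, 6, 7, 8, 9, 11} → SUM(o.qty)=58

Geneva | 4 ; Porto | 2 ; Porto | 3 ; Kyoto | 58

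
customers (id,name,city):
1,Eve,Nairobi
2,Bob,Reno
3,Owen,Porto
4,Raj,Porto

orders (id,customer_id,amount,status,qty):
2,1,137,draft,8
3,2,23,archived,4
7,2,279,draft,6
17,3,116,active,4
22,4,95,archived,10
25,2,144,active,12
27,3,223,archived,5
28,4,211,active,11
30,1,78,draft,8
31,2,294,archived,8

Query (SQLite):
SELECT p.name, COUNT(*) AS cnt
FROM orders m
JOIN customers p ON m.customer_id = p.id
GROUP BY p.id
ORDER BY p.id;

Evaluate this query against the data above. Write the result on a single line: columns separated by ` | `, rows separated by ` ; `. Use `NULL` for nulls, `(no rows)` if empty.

Eve | 2 ; Bob | 4 ; Owen | 2 ; Raj | 2

Join each orders row to its customers via customer_id.
Group joined rows by customers.id; compute COUNT(*) per group.
  1: ids {2, 30} → COUNT(*)=2
  2: ids {3, 7, 25, 31} → COUNT(*)=4
  3: ids {17, 27} → COUNT(*)=2
  4: ids {22, 28} → COUNT(*)=2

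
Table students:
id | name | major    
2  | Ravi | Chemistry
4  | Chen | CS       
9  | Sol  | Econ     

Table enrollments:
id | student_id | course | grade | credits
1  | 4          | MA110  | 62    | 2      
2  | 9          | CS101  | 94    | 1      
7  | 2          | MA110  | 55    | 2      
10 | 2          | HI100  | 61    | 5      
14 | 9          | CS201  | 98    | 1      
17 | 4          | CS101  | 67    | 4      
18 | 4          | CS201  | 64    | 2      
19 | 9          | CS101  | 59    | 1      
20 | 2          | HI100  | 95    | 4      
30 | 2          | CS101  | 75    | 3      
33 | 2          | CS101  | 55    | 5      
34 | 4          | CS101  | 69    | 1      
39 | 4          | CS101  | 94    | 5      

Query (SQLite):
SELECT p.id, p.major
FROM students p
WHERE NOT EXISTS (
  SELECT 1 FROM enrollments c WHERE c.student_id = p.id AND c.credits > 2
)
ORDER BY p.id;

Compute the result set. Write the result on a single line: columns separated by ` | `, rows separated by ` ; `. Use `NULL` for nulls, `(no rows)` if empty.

9 | Econ

For each students row, check whether any enrollments with matching student_id has credits > 2.
Keep rows where that is false.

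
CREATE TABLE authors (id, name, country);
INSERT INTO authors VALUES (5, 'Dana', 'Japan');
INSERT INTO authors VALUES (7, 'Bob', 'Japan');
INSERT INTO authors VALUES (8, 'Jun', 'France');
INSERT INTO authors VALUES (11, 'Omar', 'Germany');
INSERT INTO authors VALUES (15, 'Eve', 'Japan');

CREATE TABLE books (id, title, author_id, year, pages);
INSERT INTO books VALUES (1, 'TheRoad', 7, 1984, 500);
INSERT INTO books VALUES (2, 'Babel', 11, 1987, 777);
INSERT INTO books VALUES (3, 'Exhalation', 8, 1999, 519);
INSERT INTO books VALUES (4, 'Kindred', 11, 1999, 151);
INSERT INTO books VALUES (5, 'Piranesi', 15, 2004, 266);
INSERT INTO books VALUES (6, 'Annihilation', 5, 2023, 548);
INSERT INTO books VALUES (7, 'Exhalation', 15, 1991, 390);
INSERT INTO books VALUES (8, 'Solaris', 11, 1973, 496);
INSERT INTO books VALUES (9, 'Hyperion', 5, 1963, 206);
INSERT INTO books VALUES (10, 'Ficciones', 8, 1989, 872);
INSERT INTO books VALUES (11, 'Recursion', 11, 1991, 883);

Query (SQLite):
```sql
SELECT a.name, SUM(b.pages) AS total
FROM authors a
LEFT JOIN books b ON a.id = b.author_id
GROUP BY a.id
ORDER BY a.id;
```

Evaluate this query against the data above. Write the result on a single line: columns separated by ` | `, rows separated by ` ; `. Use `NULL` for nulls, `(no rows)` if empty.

Dana | 754 ; Bob | 500 ; Jun | 1391 ; Omar | 2307 ; Eve | 656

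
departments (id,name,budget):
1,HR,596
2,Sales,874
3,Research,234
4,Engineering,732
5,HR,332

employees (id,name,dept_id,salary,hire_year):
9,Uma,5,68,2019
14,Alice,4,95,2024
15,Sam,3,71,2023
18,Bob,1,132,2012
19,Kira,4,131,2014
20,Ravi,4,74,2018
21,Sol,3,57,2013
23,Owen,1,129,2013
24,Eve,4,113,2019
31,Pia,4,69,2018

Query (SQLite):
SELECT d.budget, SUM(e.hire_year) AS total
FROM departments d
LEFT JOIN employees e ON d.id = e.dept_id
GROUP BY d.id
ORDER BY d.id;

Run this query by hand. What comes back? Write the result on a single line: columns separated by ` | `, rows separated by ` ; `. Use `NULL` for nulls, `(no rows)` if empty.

596 | 4025 ; 874 | NULL ; 234 | 4036 ; 732 | 10093 ; 332 | 2019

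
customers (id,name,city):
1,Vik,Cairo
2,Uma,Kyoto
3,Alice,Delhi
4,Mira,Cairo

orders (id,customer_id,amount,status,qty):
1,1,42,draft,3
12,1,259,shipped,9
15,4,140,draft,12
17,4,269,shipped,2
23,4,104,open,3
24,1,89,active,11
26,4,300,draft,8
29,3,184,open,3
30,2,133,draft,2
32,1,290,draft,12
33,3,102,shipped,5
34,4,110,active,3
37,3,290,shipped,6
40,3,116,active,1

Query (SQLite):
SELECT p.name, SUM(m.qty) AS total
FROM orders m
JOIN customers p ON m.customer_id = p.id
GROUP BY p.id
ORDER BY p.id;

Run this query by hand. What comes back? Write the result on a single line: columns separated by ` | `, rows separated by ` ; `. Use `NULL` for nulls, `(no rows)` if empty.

Join each orders row to its customers via customer_id.
Group joined rows by customers.id; compute SUM(m.qty) per group.
  1: ids {1, 12, 24, 32} → SUM(m.qty)=35
  2: ids {30} → SUM(m.qty)=2
  3: ids {29, 33, 37, 40} → SUM(m.qty)=15
  4: ids {15, 17, 23, 26, 34} → SUM(m.qty)=28

Vik | 35 ; Uma | 2 ; Alice | 15 ; Mira | 28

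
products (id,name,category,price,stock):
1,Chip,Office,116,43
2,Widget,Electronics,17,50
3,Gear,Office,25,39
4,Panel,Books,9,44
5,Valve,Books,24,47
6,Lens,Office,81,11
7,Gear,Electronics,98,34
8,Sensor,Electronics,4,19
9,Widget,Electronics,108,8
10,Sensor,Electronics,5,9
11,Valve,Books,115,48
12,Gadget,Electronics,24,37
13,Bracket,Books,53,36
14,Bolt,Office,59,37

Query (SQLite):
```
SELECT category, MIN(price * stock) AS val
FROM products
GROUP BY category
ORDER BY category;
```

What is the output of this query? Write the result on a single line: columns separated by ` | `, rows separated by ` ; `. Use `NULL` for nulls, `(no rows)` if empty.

For each row compute price * stock.
Group by category; take MIN of the expression per group.
  Books: ids {4, 5, 11, 13} → MIN(price * stock)=396
  Electronics: ids {2, 7, 8, 9, 10, 12} → MIN(price * stock)=45
  Office: ids {1, 3, 6, 14} → MIN(price * stock)=891

Books | 396 ; Electronics | 45 ; Office | 891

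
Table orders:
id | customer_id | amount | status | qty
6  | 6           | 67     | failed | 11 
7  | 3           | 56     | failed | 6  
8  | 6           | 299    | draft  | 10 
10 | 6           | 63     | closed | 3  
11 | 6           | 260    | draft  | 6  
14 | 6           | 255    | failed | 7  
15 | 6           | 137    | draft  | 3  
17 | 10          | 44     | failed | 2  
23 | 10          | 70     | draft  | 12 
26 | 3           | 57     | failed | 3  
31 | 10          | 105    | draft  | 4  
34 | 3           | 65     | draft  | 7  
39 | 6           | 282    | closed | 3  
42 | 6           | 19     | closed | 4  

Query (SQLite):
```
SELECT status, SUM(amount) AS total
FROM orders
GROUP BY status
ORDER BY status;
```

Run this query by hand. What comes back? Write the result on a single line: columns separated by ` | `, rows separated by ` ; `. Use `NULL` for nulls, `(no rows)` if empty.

closed | 364 ; draft | 936 ; failed | 479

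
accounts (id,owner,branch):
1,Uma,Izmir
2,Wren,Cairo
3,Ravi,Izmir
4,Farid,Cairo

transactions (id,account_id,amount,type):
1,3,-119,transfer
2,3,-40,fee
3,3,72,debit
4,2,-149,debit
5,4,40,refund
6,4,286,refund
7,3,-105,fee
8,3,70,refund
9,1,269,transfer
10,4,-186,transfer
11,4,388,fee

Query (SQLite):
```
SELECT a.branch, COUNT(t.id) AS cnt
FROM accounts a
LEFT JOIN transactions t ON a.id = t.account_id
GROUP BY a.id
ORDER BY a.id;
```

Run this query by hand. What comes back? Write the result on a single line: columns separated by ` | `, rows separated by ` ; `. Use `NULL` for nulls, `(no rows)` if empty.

LEFT JOIN keeps every accounts row; unmatched ones get NULL for transactions columns.
Group by accounts.id and compute COUNT(t.id). COUNT(col) of an all-NULL group is 0.
  1: ids {9} → COUNT(t.id)=1
  2: ids {4} → COUNT(t.id)=1
  3: ids {1, 2, 3, 7, 8} → COUNT(t.id)=5
  4: ids {5, 6, 10, 11} → COUNT(t.id)=4

Izmir | 1 ; Cairo | 1 ; Izmir | 5 ; Cairo | 4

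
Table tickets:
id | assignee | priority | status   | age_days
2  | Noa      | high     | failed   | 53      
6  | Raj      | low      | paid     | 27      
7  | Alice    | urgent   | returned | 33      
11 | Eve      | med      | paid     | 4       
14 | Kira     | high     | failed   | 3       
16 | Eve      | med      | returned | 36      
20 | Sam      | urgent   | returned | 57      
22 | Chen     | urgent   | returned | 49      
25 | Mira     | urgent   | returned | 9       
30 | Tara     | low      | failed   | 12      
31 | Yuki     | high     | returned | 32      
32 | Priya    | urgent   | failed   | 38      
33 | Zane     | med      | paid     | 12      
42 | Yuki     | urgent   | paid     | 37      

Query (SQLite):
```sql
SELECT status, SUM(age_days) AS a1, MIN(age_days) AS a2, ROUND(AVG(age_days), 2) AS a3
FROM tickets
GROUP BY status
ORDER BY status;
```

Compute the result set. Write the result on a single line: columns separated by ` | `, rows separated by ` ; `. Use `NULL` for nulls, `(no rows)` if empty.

Group tickets by status.
Per group compute: SUM(age_days), MIN(age_days), ROUND(AVG(age_days), 2).
  failed: ids {2, 14, 30, 32} → SUM(age_days)=106, MIN(age_days)=3, ROUND(AVG(age_days), 2)=26.5
  paid: ids {6, 11, 33, 42} → SUM(age_days)=80, MIN(age_days)=4, ROUND(AVG(age_days), 2)=20
  returned: ids {7, 16, 20, 22, 25, 31} → SUM(age_days)=216, MIN(age_days)=9, ROUND(AVG(age_days), 2)=36

failed | 106 | 3 | 26.5 ; paid | 80 | 4 | 20 ; returned | 216 | 9 | 36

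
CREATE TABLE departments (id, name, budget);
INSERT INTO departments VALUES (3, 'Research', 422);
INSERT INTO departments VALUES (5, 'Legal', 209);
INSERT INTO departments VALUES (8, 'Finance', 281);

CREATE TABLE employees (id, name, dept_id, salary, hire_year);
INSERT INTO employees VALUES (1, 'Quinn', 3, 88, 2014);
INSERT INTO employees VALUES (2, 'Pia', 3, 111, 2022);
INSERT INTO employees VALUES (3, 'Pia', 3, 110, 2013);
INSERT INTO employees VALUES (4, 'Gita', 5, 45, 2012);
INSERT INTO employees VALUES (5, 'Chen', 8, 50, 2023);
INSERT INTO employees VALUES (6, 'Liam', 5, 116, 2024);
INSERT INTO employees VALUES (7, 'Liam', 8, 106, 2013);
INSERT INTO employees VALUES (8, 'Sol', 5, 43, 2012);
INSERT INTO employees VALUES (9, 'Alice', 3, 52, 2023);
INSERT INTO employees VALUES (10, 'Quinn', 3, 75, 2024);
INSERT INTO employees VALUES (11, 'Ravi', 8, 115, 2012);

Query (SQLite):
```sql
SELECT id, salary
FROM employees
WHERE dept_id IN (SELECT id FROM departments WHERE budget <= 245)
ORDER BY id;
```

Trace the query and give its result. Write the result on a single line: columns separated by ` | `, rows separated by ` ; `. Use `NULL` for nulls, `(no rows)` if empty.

Inner query: departments.id where budget <= 245.
Outer: keep employees rows whose dept_id is in that set.
Inner query → {5}

4 | 45 ; 6 | 116 ; 8 | 43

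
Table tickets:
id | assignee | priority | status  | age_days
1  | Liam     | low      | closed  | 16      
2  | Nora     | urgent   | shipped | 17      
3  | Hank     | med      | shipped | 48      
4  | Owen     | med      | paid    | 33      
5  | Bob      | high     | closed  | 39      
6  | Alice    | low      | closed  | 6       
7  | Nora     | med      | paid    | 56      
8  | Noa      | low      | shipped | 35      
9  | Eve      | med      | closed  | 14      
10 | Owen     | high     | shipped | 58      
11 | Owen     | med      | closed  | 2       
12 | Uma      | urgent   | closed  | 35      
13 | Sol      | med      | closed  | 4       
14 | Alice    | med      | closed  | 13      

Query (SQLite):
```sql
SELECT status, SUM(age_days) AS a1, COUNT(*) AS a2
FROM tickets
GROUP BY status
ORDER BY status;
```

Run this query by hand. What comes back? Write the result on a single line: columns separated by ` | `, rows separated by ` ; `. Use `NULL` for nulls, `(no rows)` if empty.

Group tickets by status.
Per group compute: SUM(age_days), COUNT(*).
  closed: ids {1, 5, 6, 9, 11, 12, 13, 14} → SUM(age_days)=129, COUNT(*)=8
  paid: ids {4, 7} → SUM(age_days)=89, COUNT(*)=2
  shipped: ids {2, 3, 8, 10} → SUM(age_days)=158, COUNT(*)=4

closed | 129 | 8 ; paid | 89 | 2 ; shipped | 158 | 4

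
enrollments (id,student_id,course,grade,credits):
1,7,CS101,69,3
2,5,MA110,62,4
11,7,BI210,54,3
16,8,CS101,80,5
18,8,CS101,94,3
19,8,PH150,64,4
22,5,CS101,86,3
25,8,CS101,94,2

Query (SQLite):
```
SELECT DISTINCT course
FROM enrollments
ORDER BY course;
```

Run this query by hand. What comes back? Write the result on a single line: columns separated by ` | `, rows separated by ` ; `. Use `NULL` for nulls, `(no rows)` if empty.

BI210 ; CS101 ; MA110 ; PH150

Collect distinct course values from enrollments.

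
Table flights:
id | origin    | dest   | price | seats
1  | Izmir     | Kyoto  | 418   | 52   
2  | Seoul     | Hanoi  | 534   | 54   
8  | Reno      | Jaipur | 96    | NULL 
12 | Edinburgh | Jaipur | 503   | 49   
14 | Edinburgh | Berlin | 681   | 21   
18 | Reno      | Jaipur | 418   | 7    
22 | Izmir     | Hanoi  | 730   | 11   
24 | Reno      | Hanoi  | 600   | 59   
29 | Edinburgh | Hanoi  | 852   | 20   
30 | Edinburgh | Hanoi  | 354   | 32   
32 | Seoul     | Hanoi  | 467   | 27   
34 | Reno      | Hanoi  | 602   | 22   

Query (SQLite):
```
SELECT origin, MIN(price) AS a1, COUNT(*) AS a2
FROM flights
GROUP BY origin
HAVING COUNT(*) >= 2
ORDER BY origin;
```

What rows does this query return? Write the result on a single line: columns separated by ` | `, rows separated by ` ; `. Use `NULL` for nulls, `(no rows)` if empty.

Edinburgh | 354 | 4 ; Izmir | 418 | 2 ; Reno | 96 | 4 ; Seoul | 467 | 2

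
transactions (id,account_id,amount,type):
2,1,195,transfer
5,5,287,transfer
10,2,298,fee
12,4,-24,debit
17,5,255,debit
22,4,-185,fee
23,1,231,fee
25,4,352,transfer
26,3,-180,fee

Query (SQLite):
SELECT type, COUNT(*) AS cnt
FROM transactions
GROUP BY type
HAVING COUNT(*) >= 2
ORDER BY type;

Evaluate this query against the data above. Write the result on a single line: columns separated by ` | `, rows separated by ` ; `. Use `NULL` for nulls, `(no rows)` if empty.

debit | 2 ; fee | 4 ; transfer | 3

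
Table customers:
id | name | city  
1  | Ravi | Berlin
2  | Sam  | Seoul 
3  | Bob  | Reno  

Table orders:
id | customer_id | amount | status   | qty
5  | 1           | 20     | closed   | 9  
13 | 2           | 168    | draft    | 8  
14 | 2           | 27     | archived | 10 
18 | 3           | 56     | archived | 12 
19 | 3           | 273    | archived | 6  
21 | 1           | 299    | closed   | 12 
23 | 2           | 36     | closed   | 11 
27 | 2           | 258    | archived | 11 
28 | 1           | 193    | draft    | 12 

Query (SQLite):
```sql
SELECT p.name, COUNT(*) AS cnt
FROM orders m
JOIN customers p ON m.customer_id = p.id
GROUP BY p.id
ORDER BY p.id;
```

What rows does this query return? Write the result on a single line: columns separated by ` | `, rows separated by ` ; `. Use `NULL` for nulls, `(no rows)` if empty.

Ravi | 3 ; Sam | 4 ; Bob | 2

Join each orders row to its customers via customer_id.
Group joined rows by customers.id; compute COUNT(*) per group.
  1: ids {5, 21, 28} → COUNT(*)=3
  2: ids {13, 14, 23, 27} → COUNT(*)=4
  3: ids {18, 19} → COUNT(*)=2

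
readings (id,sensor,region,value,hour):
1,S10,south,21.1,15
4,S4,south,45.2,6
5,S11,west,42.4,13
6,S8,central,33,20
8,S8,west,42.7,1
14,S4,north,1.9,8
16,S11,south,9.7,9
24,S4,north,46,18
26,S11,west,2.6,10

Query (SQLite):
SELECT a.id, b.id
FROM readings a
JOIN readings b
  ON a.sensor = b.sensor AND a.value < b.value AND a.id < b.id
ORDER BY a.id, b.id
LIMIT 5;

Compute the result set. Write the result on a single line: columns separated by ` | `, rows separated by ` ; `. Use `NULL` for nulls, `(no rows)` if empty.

4 | 24 ; 6 | 8 ; 14 | 24

Pairs (a,b) with same sensor, a.value < b.value, a.id < b.id.
sensor groups: S10:{1} S11:{5,16,26} S4:{4,14,24} S8:{6,8}
Ordered by (a.id, b.id); first 5.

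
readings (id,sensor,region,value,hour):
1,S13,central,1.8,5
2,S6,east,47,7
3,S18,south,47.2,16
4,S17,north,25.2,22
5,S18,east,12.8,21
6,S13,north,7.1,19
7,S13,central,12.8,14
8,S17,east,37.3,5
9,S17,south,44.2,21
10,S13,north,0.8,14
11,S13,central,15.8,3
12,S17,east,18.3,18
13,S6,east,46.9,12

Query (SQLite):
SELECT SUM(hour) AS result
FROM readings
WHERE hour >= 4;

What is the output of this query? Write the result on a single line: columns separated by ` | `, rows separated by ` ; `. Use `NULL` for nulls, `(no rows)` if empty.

Rows where hour >= 4 → hour values: [5, 7, 16, 22, 21, 19, 14, 5, 21, 14, 18, 12].
SUM of non-NULL values = 174.

174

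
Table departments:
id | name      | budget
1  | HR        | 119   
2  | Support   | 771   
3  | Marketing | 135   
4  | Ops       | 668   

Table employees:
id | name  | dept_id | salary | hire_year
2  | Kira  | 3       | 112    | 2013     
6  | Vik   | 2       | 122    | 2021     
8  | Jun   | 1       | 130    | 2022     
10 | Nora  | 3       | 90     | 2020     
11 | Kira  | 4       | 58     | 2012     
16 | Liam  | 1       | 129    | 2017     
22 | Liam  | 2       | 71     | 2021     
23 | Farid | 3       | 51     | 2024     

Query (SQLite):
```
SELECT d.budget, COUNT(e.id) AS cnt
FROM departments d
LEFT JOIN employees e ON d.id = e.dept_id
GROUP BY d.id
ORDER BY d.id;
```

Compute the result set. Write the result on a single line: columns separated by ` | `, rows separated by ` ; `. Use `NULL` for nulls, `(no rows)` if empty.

119 | 2 ; 771 | 2 ; 135 | 3 ; 668 | 1

LEFT JOIN keeps every departments row; unmatched ones get NULL for employees columns.
Group by departments.id and compute COUNT(e.id). COUNT(col) of an all-NULL group is 0.
  1: ids {8, 16} → COUNT(e.id)=2
  2: ids {6, 22} → COUNT(e.id)=2
  3: ids {2, 10, 23} → COUNT(e.id)=3
  4: ids {11} → COUNT(e.id)=1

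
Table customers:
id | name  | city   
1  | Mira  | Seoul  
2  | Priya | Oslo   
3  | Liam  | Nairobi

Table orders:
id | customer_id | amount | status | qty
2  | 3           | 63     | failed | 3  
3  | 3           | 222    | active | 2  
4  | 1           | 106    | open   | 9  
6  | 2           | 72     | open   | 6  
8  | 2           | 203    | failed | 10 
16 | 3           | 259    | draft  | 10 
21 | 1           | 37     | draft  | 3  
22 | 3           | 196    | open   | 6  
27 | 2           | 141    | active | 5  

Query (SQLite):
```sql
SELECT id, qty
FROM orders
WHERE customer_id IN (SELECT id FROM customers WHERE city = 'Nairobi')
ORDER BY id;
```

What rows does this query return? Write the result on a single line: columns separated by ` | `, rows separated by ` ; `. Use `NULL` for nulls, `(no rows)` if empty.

2 | 3 ; 3 | 2 ; 16 | 10 ; 22 | 6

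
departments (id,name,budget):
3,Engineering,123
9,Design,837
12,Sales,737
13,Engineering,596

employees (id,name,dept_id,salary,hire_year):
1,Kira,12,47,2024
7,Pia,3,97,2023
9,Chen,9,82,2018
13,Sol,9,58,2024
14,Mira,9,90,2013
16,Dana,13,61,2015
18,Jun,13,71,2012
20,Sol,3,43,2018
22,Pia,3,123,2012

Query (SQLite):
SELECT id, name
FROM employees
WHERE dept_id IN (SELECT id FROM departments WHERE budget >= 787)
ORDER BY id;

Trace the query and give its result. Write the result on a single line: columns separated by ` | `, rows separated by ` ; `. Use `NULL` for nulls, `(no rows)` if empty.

9 | Chen ; 13 | Sol ; 14 | Mira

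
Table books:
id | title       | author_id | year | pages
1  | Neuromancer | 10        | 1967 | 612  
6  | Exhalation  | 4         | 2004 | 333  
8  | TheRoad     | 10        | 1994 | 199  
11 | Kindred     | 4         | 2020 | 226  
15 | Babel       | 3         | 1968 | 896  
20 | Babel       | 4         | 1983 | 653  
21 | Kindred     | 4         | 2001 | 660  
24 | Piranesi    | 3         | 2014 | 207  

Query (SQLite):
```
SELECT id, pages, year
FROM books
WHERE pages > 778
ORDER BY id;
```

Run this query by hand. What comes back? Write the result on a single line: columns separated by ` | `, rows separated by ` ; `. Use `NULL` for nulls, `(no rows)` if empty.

15 | 896 | 1968

pages > 778: ids {15}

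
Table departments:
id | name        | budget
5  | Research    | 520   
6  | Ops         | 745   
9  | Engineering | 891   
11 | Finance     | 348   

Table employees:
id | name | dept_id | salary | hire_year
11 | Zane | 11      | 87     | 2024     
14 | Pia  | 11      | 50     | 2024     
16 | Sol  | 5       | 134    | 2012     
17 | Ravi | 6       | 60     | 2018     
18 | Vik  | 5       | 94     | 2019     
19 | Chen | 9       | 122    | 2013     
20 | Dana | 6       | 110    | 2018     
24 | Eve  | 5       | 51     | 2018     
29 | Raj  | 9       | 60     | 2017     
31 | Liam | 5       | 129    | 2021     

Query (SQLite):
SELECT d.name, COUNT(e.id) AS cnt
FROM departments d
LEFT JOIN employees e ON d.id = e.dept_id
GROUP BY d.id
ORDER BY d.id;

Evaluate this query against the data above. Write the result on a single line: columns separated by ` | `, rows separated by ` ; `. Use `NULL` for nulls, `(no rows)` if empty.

Research | 4 ; Ops | 2 ; Engineering | 2 ; Finance | 2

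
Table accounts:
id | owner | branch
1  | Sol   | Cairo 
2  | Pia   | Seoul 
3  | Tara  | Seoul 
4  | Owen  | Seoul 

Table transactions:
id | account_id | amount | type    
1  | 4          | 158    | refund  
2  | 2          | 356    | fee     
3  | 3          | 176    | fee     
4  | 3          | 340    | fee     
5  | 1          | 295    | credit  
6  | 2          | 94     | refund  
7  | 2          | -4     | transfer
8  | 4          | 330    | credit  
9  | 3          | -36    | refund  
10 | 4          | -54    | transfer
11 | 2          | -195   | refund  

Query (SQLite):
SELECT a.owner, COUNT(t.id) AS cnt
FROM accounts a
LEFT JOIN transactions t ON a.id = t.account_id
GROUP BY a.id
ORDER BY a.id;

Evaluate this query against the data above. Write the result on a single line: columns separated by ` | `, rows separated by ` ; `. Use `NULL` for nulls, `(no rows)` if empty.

Sol | 1 ; Pia | 4 ; Tara | 3 ; Owen | 3

LEFT JOIN keeps every accounts row; unmatched ones get NULL for transactions columns.
Group by accounts.id and compute COUNT(t.id). COUNT(col) of an all-NULL group is 0.
  1: ids {5} → COUNT(t.id)=1
  2: ids {2, 6, 7, 11} → COUNT(t.id)=4
  3: ids {3, 4, 9} → COUNT(t.id)=3
  4: ids {1, 8, 10} → COUNT(t.id)=3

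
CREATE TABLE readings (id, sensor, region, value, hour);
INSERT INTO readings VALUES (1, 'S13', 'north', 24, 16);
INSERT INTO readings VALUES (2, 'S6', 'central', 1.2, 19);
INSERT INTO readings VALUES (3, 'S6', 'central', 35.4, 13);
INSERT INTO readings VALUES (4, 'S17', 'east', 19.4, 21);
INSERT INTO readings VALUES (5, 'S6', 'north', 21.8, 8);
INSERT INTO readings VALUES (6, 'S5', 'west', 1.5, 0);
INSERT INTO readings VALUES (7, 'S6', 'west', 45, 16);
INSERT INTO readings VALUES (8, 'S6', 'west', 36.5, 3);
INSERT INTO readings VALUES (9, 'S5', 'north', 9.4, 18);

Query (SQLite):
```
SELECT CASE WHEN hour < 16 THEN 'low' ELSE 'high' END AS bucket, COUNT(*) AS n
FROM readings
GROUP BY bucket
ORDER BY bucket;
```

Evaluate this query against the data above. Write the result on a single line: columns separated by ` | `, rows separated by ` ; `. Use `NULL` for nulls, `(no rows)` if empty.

high | 5 ; low | 4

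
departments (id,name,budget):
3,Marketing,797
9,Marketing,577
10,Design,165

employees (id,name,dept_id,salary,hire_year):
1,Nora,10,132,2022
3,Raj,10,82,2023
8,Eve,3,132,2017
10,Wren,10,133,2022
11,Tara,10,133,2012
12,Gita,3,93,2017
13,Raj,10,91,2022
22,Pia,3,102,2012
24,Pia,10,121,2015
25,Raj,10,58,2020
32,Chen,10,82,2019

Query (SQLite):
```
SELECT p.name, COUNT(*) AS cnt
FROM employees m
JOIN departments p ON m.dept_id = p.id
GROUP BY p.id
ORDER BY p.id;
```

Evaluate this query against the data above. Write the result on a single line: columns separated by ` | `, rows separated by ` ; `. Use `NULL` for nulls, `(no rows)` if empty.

Marketing | 3 ; Design | 8

Join each employees row to its departments via dept_id.
Group joined rows by departments.id; compute COUNT(*) per group.
  3: ids {8, 12, 22} → COUNT(*)=3
  10: ids {1, 3, 10, 11, 13, 24, 25, 32} → COUNT(*)=8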